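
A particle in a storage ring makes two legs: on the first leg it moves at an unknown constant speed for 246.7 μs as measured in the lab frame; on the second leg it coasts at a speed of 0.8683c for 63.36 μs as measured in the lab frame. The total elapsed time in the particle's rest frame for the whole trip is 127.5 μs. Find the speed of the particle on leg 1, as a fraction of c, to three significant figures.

β = 0.921

Leg 1: speed unknown; τ_1 = 246.7/γ_1.
Leg 2: γ = 1/√(1 − 0.8683²) = 1/√0.2461 = 2.016; τ_2 = 63.36/2.016 = 31.43 μs.
Total proper time: τ_1 + 31.43 = 127.5, so τ_1 = 127.5 − 31.43 = 96.07 μs.
γ_1 = 246.7/96.07 = 2.568; β = √(1 − 1/γ²) = √0.8483.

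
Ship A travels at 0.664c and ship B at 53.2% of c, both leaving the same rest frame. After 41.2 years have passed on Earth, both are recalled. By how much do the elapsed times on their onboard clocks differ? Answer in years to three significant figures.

|τ_A − τ_B| = 4.08 years

A: γ = 1/√(1 − 0.664²) = 1/√0.5591 = 1.337; τ_A = 41.2/1.337 = 30.81 years.
B: β = 0.532; γ = 1/√(1 − 0.532²) = 1/√0.7170 = 1.181; τ_B = 41.2/1.181 = 34.89 years.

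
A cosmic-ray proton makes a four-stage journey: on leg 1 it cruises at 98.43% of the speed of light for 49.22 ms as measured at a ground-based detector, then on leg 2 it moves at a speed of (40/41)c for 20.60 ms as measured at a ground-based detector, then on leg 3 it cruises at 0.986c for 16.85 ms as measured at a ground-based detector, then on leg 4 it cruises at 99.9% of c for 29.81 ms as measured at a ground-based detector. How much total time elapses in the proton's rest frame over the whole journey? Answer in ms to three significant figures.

τ = 17.4 ms

Leg 1: β = 0.9843; γ = 1/√(1 − 0.9843²) = 1/√0.03115 = 5.666; τ_1 = 49.22/5.666 = 8.688 ms.
Leg 2: γ = 1/√(1 − (40/41)²) = 41/9 ≈ 4.556; τ_2 = 20.60/4.556 = 4.522 ms.
Leg 3: γ = 1/√(1 − 0.986²) = 1/√0.02780 = 5.997; τ_3 = 16.85/5.997 = 2.810 ms.
Leg 4: β = 0.999; γ = 1/√(1 − 0.999²) = 1/√0.001999 = 22.37; τ_4 = 29.81/22.37 = 1.333 ms.
Total: 8.688 + 4.522 + 2.810 + 1.333 ms.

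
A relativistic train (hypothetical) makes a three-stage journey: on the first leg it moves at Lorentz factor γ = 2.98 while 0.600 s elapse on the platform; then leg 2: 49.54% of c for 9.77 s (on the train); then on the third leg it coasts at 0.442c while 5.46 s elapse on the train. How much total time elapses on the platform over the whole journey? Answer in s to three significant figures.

Leg 1: 0.600 s is already measured on the platform.
Leg 2: β = 0.4954; γ = 1/√(1 − 0.4954²) = 1/√0.7546 = 1.151; Δt_2 = 1.151 × 9.77 = 11.25 s.
Leg 3: γ = 1/√(1 − 0.442²) = 1/√0.8046 = 1.115; Δt_3 = 1.115 × 5.46 = 6.087 s.
Total: 0.6000 + 11.25 + 6.087 s.

Δt = 17.9 s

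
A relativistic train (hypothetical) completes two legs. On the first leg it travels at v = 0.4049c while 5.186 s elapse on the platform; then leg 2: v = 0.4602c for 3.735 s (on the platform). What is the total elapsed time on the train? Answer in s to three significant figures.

τ = 8.06 s

Leg 1: γ = 1/√(1 − 0.4049²) = 1/√0.8361 = 1.094; τ_1 = 5.186/1.094 = 4.742 s.
Leg 2: γ = 1/√(1 − 0.4602²) = 1/√0.7882 = 1.126; τ_2 = 3.735/1.126 = 3.316 s.
Total: 4.742 + 3.316 s.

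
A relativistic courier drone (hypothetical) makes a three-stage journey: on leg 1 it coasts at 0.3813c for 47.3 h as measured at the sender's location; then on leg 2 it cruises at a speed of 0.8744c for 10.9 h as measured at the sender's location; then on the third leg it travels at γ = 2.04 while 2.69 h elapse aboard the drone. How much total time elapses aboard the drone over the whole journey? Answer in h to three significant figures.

Leg 1: γ = 1/√(1 − 0.3813²) = 1/√0.8546 = 1.082; τ_1 = 47.3/1.082 = 43.73 h.
Leg 2: γ = 1/√(1 − 0.8744²) = 1/√0.2354 = 2.061; τ_2 = 10.9/2.061 = 5.289 h.
Leg 3: 2.69 h is already measured aboard the drone.
Total: 43.73 + 5.289 + 2.690 h.

τ = 51.7 h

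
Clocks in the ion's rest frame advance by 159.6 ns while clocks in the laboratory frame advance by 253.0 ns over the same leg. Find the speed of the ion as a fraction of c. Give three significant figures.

β = 0.776

The proper time is measured in the ion's rest frame (both events occur at the ion's location); Δt is measured in the laboratory frame. γ = Δt/τ = 253.0/159.6 = 1.585.
β = √(1 − 1/γ²) = √(1 − 0.3979) = √0.6021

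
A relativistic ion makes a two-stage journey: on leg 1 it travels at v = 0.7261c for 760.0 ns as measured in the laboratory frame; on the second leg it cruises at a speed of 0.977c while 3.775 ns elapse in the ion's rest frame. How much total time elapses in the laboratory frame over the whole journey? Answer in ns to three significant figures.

Leg 1: 760.0 ns is already measured in the laboratory frame.
Leg 2: γ = 1/√(1 − 0.977²) = 1/√0.04547 = 4.690; Δt_2 = 4.690 × 3.775 = 17.70 ns.
Total: 760.0 + 17.70 ns.

Δt = 778 ns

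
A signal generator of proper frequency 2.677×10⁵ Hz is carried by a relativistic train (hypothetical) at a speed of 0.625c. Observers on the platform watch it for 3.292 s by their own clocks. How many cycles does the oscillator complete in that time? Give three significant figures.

N = 6.88×10⁵

γ = 1/√(1 − 0.625²) = 1/√0.6094 = 1.281
During 3.292 s of lab time, the oscillator's proper time advances by τ = Δt/γ = 3.292/1.281 = 2.570 s = 2.570×10⁰ s.
N = f × τ = 2.677×10⁵ × 2.570×10⁰ = 6.879×10⁵.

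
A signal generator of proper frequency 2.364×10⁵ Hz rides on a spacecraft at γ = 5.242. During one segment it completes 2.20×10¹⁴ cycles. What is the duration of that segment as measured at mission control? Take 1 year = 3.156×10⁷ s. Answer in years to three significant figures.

Δt = 155 years

γ = 5.242
Proper time for N cycles: τ = N/f = 2.20×10¹⁴/(2.364×10⁵) = 9.306×10⁸ s = 29.49 years.
Lab-frame duration Δt = γτ = 5.242 × 29.49 = 154.6 years.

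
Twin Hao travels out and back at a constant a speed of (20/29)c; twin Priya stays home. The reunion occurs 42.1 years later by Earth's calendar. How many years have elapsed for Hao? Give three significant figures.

τ = 30.5 years

γ = 1/√(1 − (20/29)²) = 29/21 ≈ 1.381
Hao's clock measures proper time along the trip: τ = Δt/γ = 42.1/1.381 years.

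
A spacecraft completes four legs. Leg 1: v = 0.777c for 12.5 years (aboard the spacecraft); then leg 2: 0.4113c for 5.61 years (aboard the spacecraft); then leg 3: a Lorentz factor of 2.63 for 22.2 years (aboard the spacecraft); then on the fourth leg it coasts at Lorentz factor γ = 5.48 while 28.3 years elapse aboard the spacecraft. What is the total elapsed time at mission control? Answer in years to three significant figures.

Leg 1: γ = 1/√(1 − 0.777²) = 1/√0.3963 = 1.589; Δt_1 = 1.589 × 12.5 = 19.86 years.
Leg 2: γ = 1/√(1 − 0.4113²) = 1/√0.8308 = 1.097; Δt_2 = 1.097 × 5.61 = 6.155 years.
Leg 3: γ = 2.63; Δt_3 = 2.630 × 22.2 = 58.39 years.
Leg 4: γ = 5.48; Δt_4 = 5.480 × 28.3 = 155.1 years.
Total: 19.86 + 6.155 + 58.39 + 155.1 years.

Δt = 239 years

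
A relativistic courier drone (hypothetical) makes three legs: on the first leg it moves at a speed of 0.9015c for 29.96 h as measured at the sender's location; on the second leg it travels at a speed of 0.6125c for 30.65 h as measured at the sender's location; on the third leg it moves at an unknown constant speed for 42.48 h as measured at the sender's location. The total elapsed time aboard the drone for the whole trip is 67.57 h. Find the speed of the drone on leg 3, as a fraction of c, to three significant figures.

Leg 1: γ = 1/√(1 − 0.9015²) = 1/√0.1873 = 2.311; τ_1 = 29.96/2.311 = 12.97 h.
Leg 2: γ = 1/√(1 − 0.6125²) = 1/√0.6248 = 1.265; τ_2 = 30.65/1.265 = 24.23 h.
Leg 3: speed unknown; τ_3 = 42.48/γ_3.
Total proper time: 12.97 + 24.23 + τ_3 = 67.57, so τ_3 = 67.57 − 37.19 = 30.38 h.
γ_3 = 42.48/30.38 = 1.398; β = √(1 − 1/γ²) = √0.4887.

β = 0.699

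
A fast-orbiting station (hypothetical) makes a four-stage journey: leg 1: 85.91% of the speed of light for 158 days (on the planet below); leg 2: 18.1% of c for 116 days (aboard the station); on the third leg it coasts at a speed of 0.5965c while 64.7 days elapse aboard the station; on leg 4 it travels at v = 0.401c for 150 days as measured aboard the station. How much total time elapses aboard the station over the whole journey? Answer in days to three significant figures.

τ = 412 days

Leg 1: β = 0.8591; γ = 1/√(1 − 0.8591²) = 1/√0.2619 = 1.954; τ_1 = 158/1.954 = 80.87 days.
Leg 2: 116 days is already measured aboard the station.
Leg 3: 64.7 days is already measured aboard the station.
Leg 4: 150 days is already measured aboard the station.
Total: 80.87 + 116.0 + 64.70 + 150.0 days.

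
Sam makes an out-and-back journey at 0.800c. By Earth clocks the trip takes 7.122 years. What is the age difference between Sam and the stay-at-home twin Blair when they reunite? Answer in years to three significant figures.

γ = 1/√(1 − 0.800²) = 5/3 ≈ 1.667
Sam's elapsed proper time: τ = 7.122/1.667 = 4.273 years.
Age gap = Δt − τ = 7.122 − 4.273 years.

Δt − τ = 2.85 years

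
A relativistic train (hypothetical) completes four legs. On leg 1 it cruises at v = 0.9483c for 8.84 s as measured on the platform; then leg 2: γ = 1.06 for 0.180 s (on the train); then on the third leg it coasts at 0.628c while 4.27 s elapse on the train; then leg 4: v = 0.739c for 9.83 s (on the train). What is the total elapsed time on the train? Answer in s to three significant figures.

Leg 1: γ = 1/√(1 − 0.9483²) = 1/√0.1007 = 3.151; τ_1 = 8.84/3.151 = 2.806 s.
Leg 2: 0.180 s is already measured on the train.
Leg 3: 4.27 s is already measured on the train.
Leg 4: 9.83 s is already measured on the train.
Total: 2.806 + 0.1800 + 4.270 + 9.830 s.

τ = 17.1 s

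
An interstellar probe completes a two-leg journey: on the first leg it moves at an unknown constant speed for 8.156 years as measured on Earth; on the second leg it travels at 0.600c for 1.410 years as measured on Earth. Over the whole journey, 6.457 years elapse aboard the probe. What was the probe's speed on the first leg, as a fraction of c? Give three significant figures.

Leg 1: speed unknown; τ_1 = 8.156/γ_1.
Leg 2: γ = 1/√(1 − 0.600²) = 5/4 = 1.250; τ_2 = 1.410/1.250 = 1.128 years.
Total proper time: τ_1 + 1.128 = 6.457, so τ_1 = 6.457 − 1.128 = 5.329 years.
γ_1 = 8.156/5.329 = 1.530; β = √(1 − 1/γ²) = √0.5731.

β = 0.757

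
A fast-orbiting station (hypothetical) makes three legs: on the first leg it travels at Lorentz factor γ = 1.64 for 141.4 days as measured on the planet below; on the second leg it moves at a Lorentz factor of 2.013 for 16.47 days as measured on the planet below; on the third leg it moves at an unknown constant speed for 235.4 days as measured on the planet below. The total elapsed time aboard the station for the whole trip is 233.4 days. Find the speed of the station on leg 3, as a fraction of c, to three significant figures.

β = 0.807

Leg 1: γ = 1.64; τ_1 = 141.4/1.640 = 86.22 days.
Leg 2: γ = 2.013; τ_2 = 16.47/2.013 = 8.182 days.
Leg 3: speed unknown; τ_3 = 235.4/γ_3.
Total proper time: 86.22 + 8.182 + τ_3 = 233.4, so τ_3 = 233.4 − 94.40 = 139.0 days.
γ_3 = 235.4/139.0 = 1.694; β = √(1 − 1/γ²) = √0.6513.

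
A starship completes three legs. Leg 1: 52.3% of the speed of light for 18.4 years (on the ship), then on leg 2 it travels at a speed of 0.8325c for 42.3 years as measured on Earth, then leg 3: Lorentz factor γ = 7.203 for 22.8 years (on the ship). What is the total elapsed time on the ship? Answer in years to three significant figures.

τ = 64.6 years

Leg 1: 18.4 years is already measured on the ship.
Leg 2: γ = 1/√(1 − 0.8325²) = 1/√0.3069 = 1.805; τ_2 = 42.3/1.805 = 23.44 years.
Leg 3: 22.8 years is already measured on the ship.
Total: 18.40 + 23.44 + 22.80 years.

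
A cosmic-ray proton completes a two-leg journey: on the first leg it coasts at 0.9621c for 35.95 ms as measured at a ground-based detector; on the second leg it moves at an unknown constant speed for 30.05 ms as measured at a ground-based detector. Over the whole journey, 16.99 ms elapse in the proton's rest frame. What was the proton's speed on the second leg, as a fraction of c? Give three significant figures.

Leg 1: γ = 1/√(1 − 0.9621²) = 1/√0.07436 = 3.667; τ_1 = 35.95/3.667 = 9.803 ms.
Leg 2: speed unknown; τ_2 = 30.05/γ_2.
Total proper time: 9.803 + τ_2 = 16.99, so τ_2 = 16.99 − 9.803 = 7.187 ms.
γ_2 = 30.05/7.187 = 4.181; β = √(1 − 1/γ²) = √0.9428.

β = 0.971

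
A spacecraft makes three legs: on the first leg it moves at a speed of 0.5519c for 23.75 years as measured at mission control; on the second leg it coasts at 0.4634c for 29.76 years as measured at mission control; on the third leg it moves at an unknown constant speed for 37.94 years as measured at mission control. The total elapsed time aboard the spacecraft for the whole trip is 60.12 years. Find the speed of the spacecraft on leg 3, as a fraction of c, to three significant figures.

β = 0.930

Leg 1: γ = 1/√(1 − 0.5519²) = 1/√0.6954 = 1.199; τ_1 = 23.75/1.199 = 19.81 years.
Leg 2: γ = 1/√(1 − 0.4634²) = 1/√0.7853 = 1.128; τ_2 = 29.76/1.128 = 26.37 years.
Leg 3: speed unknown; τ_3 = 37.94/γ_3.
Total proper time: 19.81 + 26.37 + τ_3 = 60.12, so τ_3 = 60.12 − 46.18 = 13.94 years.
γ_3 = 37.94/13.94 = 2.721; β = √(1 − 1/γ²) = √0.8649.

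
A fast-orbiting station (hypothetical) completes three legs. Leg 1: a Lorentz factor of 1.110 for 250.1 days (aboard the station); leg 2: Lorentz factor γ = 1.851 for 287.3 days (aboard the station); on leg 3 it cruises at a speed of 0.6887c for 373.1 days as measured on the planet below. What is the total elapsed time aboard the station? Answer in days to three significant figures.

τ = 808 days

Leg 1: 250.1 days is already measured aboard the station.
Leg 2: 287.3 days is already measured aboard the station.
Leg 3: γ = 1/√(1 − 0.6887²) = 1/√0.5257 = 1.379; τ_3 = 373.1/1.379 = 270.5 days.
Total: 250.1 + 287.3 + 270.5 days.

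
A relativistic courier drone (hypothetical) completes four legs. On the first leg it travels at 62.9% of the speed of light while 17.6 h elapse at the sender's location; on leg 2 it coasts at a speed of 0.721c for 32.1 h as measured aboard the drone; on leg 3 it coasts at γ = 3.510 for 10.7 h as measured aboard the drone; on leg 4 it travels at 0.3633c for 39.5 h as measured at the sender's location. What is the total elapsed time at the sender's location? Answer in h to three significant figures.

Δt = 141 h

Leg 1: 17.6 h is already measured at the sender's location.
Leg 2: γ = 1/√(1 − 0.721²) = 1/√0.4802 = 1.443; Δt_2 = 1.443 × 32.1 = 46.32 h.
Leg 3: γ = 3.510; Δt_3 = 3.510 × 10.7 = 37.56 h.
Leg 4: 39.5 h is already measured at the sender's location.
Total: 17.60 + 46.32 + 37.56 + 39.50 h.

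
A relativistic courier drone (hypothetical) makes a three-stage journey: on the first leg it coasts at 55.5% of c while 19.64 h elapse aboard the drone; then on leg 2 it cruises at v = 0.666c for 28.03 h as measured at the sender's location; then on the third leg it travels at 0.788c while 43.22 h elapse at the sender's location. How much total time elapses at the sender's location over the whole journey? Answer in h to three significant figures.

Δt = 94.9 h

Leg 1: β = 0.555; γ = 1/√(1 − 0.555²) = 1/√0.6920 = 1.202; Δt_1 = 1.202 × 19.64 = 23.61 h.
Leg 2: 28.03 h is already measured at the sender's location.
Leg 3: 43.22 h is already measured at the sender's location.
Total: 23.61 + 28.03 + 43.22 h.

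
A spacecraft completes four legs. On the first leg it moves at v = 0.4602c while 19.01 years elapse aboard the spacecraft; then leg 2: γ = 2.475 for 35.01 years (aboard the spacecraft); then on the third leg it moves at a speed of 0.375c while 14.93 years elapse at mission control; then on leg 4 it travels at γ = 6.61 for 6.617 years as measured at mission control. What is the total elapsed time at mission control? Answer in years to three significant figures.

Δt = 130 years

Leg 1: γ = 1/√(1 − 0.4602²) = 1/√0.7882 = 1.126; Δt_1 = 1.126 × 19.01 = 21.41 years.
Leg 2: γ = 2.475; Δt_2 = 2.475 × 35.01 = 86.65 years.
Leg 3: 14.93 years is already measured at mission control.
Leg 4: 6.617 years is already measured at mission control.
Total: 21.41 + 86.65 + 14.93 + 6.617 years.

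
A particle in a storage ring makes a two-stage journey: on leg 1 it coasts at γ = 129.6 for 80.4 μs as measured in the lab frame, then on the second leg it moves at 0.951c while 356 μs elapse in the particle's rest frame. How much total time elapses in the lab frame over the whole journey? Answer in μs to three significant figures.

Leg 1: 80.4 μs is already measured in the lab frame.
Leg 2: γ = 1/√(1 − 0.951²) = 1/√0.09560 = 3.234; Δt_2 = 3.234 × 356 = 1151 μs.
Total: 80.40 + 1151 μs.

Δt = 1230 μs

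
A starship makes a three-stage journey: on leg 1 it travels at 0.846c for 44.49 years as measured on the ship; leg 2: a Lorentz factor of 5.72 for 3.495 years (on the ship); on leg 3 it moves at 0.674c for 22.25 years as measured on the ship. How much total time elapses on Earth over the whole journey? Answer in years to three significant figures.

Δt = 134 years

Leg 1: γ = 1/√(1 − 0.846²) = 1/√0.2843 = 1.876; Δt_1 = 1.876 × 44.49 = 83.44 years.
Leg 2: γ = 5.72; Δt_2 = 5.720 × 3.495 = 19.99 years.
Leg 3: γ = 1/√(1 − 0.674²) = 1/√0.5457 = 1.354; Δt_3 = 1.354 × 22.25 = 30.12 years.
Total: 83.44 + 19.99 + 30.12 years.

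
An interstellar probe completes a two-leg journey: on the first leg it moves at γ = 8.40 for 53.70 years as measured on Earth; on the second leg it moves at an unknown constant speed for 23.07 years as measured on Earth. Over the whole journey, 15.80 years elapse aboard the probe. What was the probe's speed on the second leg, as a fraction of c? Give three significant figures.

Leg 1: γ = 8.40; τ_1 = 53.70/8.400 = 6.393 years.
Leg 2: speed unknown; τ_2 = 23.07/γ_2.
Total proper time: 6.393 + τ_2 = 15.80, so τ_2 = 15.80 − 6.393 = 9.407 years.
γ_2 = 23.07/9.407 = 2.452; β = √(1 − 1/γ²) = √0.8337.

β = 0.913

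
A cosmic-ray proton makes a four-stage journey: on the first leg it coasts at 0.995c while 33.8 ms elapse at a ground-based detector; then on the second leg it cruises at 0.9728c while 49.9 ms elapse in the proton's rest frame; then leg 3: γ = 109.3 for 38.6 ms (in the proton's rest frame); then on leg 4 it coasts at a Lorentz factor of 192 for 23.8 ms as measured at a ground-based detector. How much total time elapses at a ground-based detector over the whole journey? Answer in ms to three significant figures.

Leg 1: 33.8 ms is already measured at a ground-based detector.
Leg 2: γ = 1/√(1 − 0.9728²) = 1/√0.05366 = 4.317; Δt_2 = 4.317 × 49.9 = 215.4 ms.
Leg 3: γ = 109.3; Δt_3 = 109.3 × 38.6 = 4219 ms.
Leg 4: 23.8 ms is already measured at a ground-based detector.
Total: 33.80 + 215.4 + 4219 + 23.80 ms.

Δt = 4490 ms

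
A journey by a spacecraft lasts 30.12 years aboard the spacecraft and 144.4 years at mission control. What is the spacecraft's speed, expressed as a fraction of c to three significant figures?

The proper time is measured aboard the spacecraft (both events occur at the spacecraft's location); Δt is measured at mission control. γ = Δt/τ = 144.4/30.12 = 4.794.
β = √(1 − 1/γ²) = √(1 − 0.04351) = √0.9565

v = 0.978c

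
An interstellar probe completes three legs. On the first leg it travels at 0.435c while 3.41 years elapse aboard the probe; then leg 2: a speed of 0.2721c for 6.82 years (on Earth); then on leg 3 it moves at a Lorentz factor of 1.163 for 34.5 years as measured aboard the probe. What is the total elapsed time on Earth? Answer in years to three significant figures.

Leg 1: γ = 1/√(1 − 0.435²) = 1/√0.8108 = 1.111; Δt_1 = 1.111 × 3.41 = 3.787 years.
Leg 2: 6.82 years is already measured on Earth.
Leg 3: γ = 1.163; Δt_3 = 1.163 × 34.5 = 40.12 years.
Total: 3.787 + 6.820 + 40.12 years.

Δt = 50.7 years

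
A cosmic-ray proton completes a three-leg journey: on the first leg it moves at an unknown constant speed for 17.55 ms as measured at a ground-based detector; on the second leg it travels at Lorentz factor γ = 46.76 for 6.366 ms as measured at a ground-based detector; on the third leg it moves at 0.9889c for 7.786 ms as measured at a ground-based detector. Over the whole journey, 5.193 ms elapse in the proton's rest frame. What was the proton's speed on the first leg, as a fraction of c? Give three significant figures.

Leg 1: speed unknown; τ_1 = 17.55/γ_1.
Leg 2: γ = 46.76; τ_2 = 6.366/46.76 = 0.1361 ms.
Leg 3: γ = 1/√(1 − 0.9889²) = 1/√0.02208 = 6.730; τ_3 = 7.786/6.730 = 1.157 ms.
Total proper time: τ_1 + 0.1361 + 1.157 = 5.193, so τ_1 = 5.193 − 1.293 = 3.900 ms.
γ_1 = 17.55/3.900 = 4.500; β = √(1 − 1/γ²) = √0.9506.

β = 0.975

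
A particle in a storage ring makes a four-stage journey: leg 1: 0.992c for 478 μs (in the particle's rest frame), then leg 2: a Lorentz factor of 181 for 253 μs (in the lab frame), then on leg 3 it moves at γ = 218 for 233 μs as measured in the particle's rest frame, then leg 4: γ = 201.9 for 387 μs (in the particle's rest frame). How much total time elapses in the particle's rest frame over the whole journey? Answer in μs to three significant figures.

Leg 1: 478 μs is already measured in the particle's rest frame.
Leg 2: γ = 181; τ_2 = 253/181.0 = 1.398 μs.
Leg 3: 233 μs is already measured in the particle's rest frame.
Leg 4: 387 μs is already measured in the particle's rest frame.
Total: 478.0 + 1.398 + 233.0 + 387.0 μs.

τ = 1100 μs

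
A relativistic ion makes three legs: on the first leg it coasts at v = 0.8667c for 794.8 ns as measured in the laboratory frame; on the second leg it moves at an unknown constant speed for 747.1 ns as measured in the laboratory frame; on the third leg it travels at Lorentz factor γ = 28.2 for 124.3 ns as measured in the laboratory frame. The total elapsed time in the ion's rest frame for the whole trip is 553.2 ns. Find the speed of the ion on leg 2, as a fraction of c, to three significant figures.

β = 0.979

Leg 1: γ = 1/√(1 − 0.8667²) = 1/√0.2488 = 2.005; τ_1 = 794.8/2.005 = 396.5 ns.
Leg 2: speed unknown; τ_2 = 747.1/γ_2.
Leg 3: γ = 28.2; τ_3 = 124.3/28.20 = 4.408 ns.
Total proper time: 396.5 + τ_2 + 4.408 = 553.2, so τ_2 = 553.2 − 400.9 = 152.3 ns.
γ_2 = 747.1/152.3 = 4.905; β = √(1 − 1/γ²) = √0.9584.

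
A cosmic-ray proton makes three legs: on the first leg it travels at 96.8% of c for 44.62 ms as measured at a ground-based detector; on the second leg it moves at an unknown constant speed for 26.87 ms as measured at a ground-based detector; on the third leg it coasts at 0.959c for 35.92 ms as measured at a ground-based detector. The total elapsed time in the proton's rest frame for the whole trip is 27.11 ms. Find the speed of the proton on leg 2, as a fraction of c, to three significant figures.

Leg 1: β = 0.968; γ = 1/√(1 − 0.968²) = 1/√0.06298 = 3.985; τ_1 = 44.62/3.985 = 11.20 ms.
Leg 2: speed unknown; τ_2 = 26.87/γ_2.
Leg 3: γ = 1/√(1 − 0.959²) = 1/√0.08032 = 3.529; τ_3 = 35.92/3.529 = 10.18 ms.
Total proper time: 11.20 + τ_2 + 10.18 = 27.11, so τ_2 = 27.11 − 21.38 = 5.733 ms.
γ_2 = 26.87/5.733 = 4.687; β = √(1 − 1/γ²) = √0.9545.

β = 0.977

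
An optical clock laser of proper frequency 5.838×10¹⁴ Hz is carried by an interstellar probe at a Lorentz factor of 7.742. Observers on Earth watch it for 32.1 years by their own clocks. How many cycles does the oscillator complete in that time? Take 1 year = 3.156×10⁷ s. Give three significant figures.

N = 7.64×10²²

γ = 7.742
During 32.1 years of lab time, the oscillator's proper time advances by τ = Δt/γ = 32.1/7.742 = 4.146 years = 1.309×10⁸ s.
N = f × τ = 5.838×10¹⁴ × 1.309×10⁸ = 7.639×10²².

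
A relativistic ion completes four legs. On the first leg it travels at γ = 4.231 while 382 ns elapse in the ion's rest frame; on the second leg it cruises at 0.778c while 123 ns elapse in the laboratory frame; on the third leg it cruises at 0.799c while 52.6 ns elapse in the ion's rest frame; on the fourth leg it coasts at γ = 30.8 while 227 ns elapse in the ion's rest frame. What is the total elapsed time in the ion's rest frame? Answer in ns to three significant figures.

τ = 739 ns

Leg 1: 382 ns is already measured in the ion's rest frame.
Leg 2: γ = 1/√(1 − 0.778²) = 1/√0.3947 = 1.592; τ_2 = 123/1.592 = 77.28 ns.
Leg 3: 52.6 ns is already measured in the ion's rest frame.
Leg 4: 227 ns is already measured in the ion's rest frame.
Total: 382.0 + 77.28 + 52.60 + 227.0 ns.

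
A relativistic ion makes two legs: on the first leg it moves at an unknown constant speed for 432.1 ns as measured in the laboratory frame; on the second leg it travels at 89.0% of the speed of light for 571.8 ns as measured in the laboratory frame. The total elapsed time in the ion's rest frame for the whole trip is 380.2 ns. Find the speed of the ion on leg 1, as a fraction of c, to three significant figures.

β = 0.961

Leg 1: speed unknown; τ_1 = 432.1/γ_1.
Leg 2: β = 0.890; γ = 1/√(1 − 0.890²) = 1/√0.2079 = 2.193; τ_2 = 571.8/2.193 = 260.7 ns.
Total proper time: τ_1 + 260.7 = 380.2, so τ_1 = 380.2 − 260.7 = 119.5 ns.
γ_1 = 432.1/119.5 = 3.616; β = √(1 − 1/γ²) = √0.9235.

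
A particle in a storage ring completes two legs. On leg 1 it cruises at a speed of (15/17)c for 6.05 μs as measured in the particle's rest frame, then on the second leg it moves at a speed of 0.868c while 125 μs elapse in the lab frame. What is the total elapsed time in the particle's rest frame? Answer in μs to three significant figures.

τ = 68.1 μs

Leg 1: 6.05 μs is already measured in the particle's rest frame.
Leg 2: γ = 1/√(1 − 0.868²) = 1/√0.2466 = 2.014; τ_2 = 125/2.014 = 62.07 μs.
Total: 6.050 + 62.07 μs.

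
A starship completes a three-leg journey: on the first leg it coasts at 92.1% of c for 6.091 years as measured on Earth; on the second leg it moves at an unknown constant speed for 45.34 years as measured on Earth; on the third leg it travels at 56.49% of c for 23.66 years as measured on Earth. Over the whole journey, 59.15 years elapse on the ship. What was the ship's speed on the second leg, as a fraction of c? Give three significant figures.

Leg 1: β = 0.921; γ = 1/√(1 − 0.921²) = 1/√0.1518 = 2.567; τ_1 = 6.091/2.567 = 2.373 years.
Leg 2: speed unknown; τ_2 = 45.34/γ_2.
Leg 3: β = 0.5649; γ = 1/√(1 − 0.5649²) = 1/√0.6809 = 1.212; τ_3 = 23.66/1.212 = 19.52 years.
Total proper time: 2.373 + τ_2 + 19.52 = 59.15, so τ_2 = 59.15 − 21.90 = 37.25 years.
γ_2 = 45.34/37.25 = 1.217; β = √(1 − 1/γ²) = √0.3249.

β = 0.570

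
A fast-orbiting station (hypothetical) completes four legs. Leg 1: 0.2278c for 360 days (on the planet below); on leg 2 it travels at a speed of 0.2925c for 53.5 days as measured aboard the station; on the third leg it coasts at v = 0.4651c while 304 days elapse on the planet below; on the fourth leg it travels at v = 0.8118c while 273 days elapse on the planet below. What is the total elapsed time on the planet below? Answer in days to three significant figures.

Leg 1: 360 days is already measured on the planet below.
Leg 2: γ = 1/√(1 − 0.2925²) = 1/√0.9144 = 1.046; Δt_2 = 1.046 × 53.5 = 55.95 days.
Leg 3: 304 days is already measured on the planet below.
Leg 4: 273 days is already measured on the planet below.
Total: 360.0 + 55.95 + 304.0 + 273.0 days.

Δt = 993 days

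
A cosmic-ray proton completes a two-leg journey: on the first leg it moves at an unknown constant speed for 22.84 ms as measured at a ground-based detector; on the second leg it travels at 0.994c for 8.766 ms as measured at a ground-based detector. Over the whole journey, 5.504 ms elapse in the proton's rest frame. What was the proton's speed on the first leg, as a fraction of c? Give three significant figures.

β = 0.980

Leg 1: speed unknown; τ_1 = 22.84/γ_1.
Leg 2: γ = 1/√(1 − 0.994²) = 1/√0.01196 = 9.142; τ_2 = 8.766/9.142 = 0.9588 ms.
Total proper time: τ_1 + 0.9588 = 5.504, so τ_1 = 5.504 − 0.9588 = 4.545 ms.
γ_1 = 22.84/4.545 = 5.025; β = √(1 − 1/γ²) = √0.9604.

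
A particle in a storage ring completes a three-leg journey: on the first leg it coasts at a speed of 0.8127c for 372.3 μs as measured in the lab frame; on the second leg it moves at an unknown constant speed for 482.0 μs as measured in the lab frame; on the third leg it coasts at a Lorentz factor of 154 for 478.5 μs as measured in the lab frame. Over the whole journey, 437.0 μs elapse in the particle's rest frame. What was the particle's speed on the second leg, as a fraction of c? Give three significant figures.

Leg 1: γ = 1/√(1 − 0.8127²) = 1/√0.3395 = 1.716; τ_1 = 372.3/1.716 = 216.9 μs.
Leg 2: speed unknown; τ_2 = 482.0/γ_2.
Leg 3: γ = 154; τ_3 = 478.5/154.0 = 3.107 μs.
Total proper time: 216.9 + τ_2 + 3.107 = 437.0, so τ_2 = 437.0 − 220.0 = 217.0 μs.
γ_2 = 482.0/217.0 = 2.222; β = √(1 − 1/γ²) = √0.7974.

β = 0.893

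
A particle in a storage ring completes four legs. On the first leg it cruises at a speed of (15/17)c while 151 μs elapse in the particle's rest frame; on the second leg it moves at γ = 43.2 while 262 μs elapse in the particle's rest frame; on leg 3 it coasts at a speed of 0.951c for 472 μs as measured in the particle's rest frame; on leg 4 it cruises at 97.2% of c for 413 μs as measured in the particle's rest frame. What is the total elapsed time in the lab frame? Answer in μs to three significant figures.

Δt = 1.49×10⁴ μs

Leg 1: γ = 1/√(1 − (15/17)²) = 17/8 = 2.125; Δt_1 = 2.125 × 151 = 320.9 μs.
Leg 2: γ = 43.2; Δt_2 = 43.20 × 262 = 1.132×10⁴ μs.
Leg 3: γ = 1/√(1 − 0.951²) = 1/√0.09560 = 3.234; Δt_3 = 3.234 × 472 = 1527 μs.
Leg 4: β = 0.972; γ = 1/√(1 − 0.972²) = 1/√0.05522 = 4.256; Δt_4 = 4.256 × 413 = 1758 μs.
Total: 320.9 + 1.132×10⁴ + 1527 + 1758 μs.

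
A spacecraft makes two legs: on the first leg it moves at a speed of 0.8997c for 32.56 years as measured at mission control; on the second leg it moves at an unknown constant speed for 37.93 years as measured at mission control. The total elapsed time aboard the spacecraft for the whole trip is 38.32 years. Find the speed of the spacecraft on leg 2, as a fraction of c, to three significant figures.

Leg 1: γ = 1/√(1 − 0.8997²) = 1/√0.1905 = 2.291; τ_1 = 32.56/2.291 = 14.21 years.
Leg 2: speed unknown; τ_2 = 37.93/γ_2.
Total proper time: 14.21 + τ_2 = 38.32, so τ_2 = 38.32 − 14.21 = 24.11 years.
γ_2 = 37.93/24.11 = 1.573; β = √(1 − 1/γ²) = √0.5960.

β = 0.772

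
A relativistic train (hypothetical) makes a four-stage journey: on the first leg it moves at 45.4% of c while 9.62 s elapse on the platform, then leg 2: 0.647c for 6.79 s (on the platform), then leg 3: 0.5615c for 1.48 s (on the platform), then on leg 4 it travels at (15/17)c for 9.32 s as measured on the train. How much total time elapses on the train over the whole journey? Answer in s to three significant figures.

τ = 24.3 s

Leg 1: β = 0.454; γ = 1/√(1 − 0.454²) = 1/√0.7939 = 1.122; τ_1 = 9.62/1.122 = 8.571 s.
Leg 2: γ = 1/√(1 − 0.647²) = 1/√0.5814 = 1.311; τ_2 = 6.79/1.311 = 5.177 s.
Leg 3: γ = 1/√(1 − 0.5615²) = 1/√0.6847 = 1.208; τ_3 = 1.48/1.208 = 1.225 s.
Leg 4: 9.32 s is already measured on the train.
Total: 8.571 + 5.177 + 1.225 + 9.320 s.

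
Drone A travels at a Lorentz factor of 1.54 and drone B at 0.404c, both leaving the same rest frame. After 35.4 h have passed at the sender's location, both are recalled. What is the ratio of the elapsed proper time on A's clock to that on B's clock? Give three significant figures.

A: γ = 1.54. B: γ = 1/√(1 − 0.404²) = 1/√0.8368 = 1.093.
τ_A/τ_B = γ_B/γ_A = 1.093/1.540 = 0.7099, so τ_A/τ_B = 0.7099.

τ_A/τ_B = 0.710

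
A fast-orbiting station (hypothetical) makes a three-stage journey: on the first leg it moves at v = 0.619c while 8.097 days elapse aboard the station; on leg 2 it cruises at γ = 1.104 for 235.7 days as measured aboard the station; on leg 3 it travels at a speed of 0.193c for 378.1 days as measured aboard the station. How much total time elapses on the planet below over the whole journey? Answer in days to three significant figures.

Δt = 656 days

Leg 1: γ = 1/√(1 − 0.619²) = 1/√0.6168 = 1.273; Δt_1 = 1.273 × 8.097 = 10.31 days.
Leg 2: γ = 1.104; Δt_2 = 1.104 × 235.7 = 260.2 days.
Leg 3: γ = 1/√(1 − 0.193²) = 1/√0.9628 = 1.019; Δt_3 = 1.019 × 378.1 = 385.3 days.
Total: 10.31 + 260.2 + 385.3 days.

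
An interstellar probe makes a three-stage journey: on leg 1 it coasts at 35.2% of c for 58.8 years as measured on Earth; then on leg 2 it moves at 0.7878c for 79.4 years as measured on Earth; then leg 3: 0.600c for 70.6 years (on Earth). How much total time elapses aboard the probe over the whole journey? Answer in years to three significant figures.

τ = 160 years

Leg 1: β = 0.352; γ = 1/√(1 − 0.352²) = 1/√0.8761 = 1.068; τ_1 = 58.8/1.068 = 55.04 years.
Leg 2: γ = 1/√(1 − 0.7878²) = 1/√0.3794 = 1.624; τ_2 = 79.4/1.624 = 48.90 years.
Leg 3: γ = 1/√(1 − 0.600²) = 5/4 = 1.250; τ_3 = 70.6/1.250 = 56.48 years.
Total: 55.04 + 48.90 + 56.48 years.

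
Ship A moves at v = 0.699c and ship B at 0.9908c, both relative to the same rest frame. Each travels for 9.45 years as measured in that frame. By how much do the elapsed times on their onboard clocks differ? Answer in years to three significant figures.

A: γ = 1/√(1 − 0.699²) = 1/√0.5114 = 1.398; τ_A = 9.45/1.398 = 6.758 years.
B: γ = 1/√(1 − 0.9908²) = 1/√0.01832 = 7.389; τ_B = 9.45/7.389 = 1.279 years.

|τ_A − τ_B| = 5.48 years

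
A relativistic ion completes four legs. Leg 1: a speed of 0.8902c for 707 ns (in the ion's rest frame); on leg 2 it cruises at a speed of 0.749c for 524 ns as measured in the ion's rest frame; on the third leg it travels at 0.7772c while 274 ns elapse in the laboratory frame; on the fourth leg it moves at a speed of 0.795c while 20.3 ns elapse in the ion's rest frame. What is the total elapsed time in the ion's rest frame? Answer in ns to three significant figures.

τ = 1420 ns

Leg 1: 707 ns is already measured in the ion's rest frame.
Leg 2: 524 ns is already measured in the ion's rest frame.
Leg 3: γ = 1/√(1 − 0.7772²) = 1/√0.3960 = 1.589; τ_3 = 274/1.589 = 172.4 ns.
Leg 4: 20.3 ns is already measured in the ion's rest frame.
Total: 707.0 + 524.0 + 172.4 + 20.30 ns.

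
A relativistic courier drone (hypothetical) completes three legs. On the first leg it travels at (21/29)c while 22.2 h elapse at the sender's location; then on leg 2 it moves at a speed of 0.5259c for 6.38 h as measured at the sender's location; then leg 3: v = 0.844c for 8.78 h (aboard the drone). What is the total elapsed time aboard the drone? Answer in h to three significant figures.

Leg 1: γ = 1/√(1 − (21/29)²) = 29/20 = 1.450; τ_1 = 22.2/1.450 = 15.31 h.
Leg 2: γ = 1/√(1 − 0.5259²) = 1/√0.7234 = 1.176; τ_2 = 6.38/1.176 = 5.426 h.
Leg 3: 8.78 h is already measured aboard the drone.
Total: 15.31 + 5.426 + 8.780 h.

τ = 29.5 h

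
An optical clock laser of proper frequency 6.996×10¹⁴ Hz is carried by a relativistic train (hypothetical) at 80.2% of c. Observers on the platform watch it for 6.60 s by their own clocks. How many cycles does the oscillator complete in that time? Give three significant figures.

β = 0.802; γ = 1/√(1 − 0.802²) = 1/√0.3568 = 1.674
During 6.60 s of lab time, the oscillator's proper time advances by τ = Δt/γ = 6.60/1.674 = 3.942 s = 3.942×10⁰ s.
N = f × τ = 6.996×10¹⁴ × 3.942×10⁰ = 2.758×10¹⁵.

N = 2.76×10¹⁵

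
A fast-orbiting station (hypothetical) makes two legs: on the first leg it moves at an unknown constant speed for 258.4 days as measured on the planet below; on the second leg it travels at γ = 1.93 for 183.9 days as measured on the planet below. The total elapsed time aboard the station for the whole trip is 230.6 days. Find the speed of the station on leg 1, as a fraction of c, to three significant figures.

Leg 1: speed unknown; τ_1 = 258.4/γ_1.
Leg 2: γ = 1.93; τ_2 = 183.9/1.930 = 95.28 days.
Total proper time: τ_1 + 95.28 = 230.6, so τ_1 = 230.6 − 95.28 = 135.3 days.
γ_1 = 258.4/135.3 = 1.910; β = √(1 − 1/γ²) = √0.7258.

β = 0.852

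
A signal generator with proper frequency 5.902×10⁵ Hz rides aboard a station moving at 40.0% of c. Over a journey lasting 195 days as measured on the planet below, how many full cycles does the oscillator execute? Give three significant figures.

N = 9.11×10¹²

β = 0.400; γ = 1/√(1 − 0.400²) = 1/√0.8400 = 1.091
The oscillator's own cycle count is N = f × τ where τ is the proper time aboard the station. τ = Δt/γ = 195/1.091 = 178.7 days = 1.544×10⁷ s.
N = 5.902×10⁵ × 1.544×10⁷ = 9.114×10¹².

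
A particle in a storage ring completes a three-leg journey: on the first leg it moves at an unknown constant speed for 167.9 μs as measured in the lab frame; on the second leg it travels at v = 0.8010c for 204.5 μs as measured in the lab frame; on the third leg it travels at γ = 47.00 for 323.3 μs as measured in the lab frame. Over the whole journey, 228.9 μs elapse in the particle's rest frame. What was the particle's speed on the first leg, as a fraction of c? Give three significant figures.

Leg 1: speed unknown; τ_1 = 167.9/γ_1.
Leg 2: γ = 1/√(1 − 0.8010²) = 1/√0.3584 = 1.670; τ_2 = 204.5/1.670 = 122.4 μs.
Leg 3: γ = 47.00; τ_3 = 323.3/47.00 = 6.879 μs.
Total proper time: τ_1 + 122.4 + 6.879 = 228.9, so τ_1 = 228.9 − 129.3 = 99.59 μs.
γ_1 = 167.9/99.59 = 1.686; β = √(1 − 1/γ²) = √0.6481.

β = 0.805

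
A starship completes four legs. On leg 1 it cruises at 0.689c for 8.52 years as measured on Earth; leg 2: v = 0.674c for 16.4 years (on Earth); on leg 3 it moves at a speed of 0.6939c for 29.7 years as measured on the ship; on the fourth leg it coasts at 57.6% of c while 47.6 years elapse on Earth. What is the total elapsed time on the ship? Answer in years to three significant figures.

τ = 86.9 years

Leg 1: γ = 1/√(1 − 0.689²) = 1/√0.5253 = 1.380; τ_1 = 8.52/1.380 = 6.175 years.
Leg 2: γ = 1/√(1 − 0.674²) = 1/√0.5457 = 1.354; τ_2 = 16.4/1.354 = 12.12 years.
Leg 3: 29.7 years is already measured on the ship.
Leg 4: β = 0.576; γ = 1/√(1 − 0.576²) = 1/√0.6682 = 1.223; τ_4 = 47.6/1.223 = 38.91 years.
Total: 6.175 + 12.12 + 29.70 + 38.91 years.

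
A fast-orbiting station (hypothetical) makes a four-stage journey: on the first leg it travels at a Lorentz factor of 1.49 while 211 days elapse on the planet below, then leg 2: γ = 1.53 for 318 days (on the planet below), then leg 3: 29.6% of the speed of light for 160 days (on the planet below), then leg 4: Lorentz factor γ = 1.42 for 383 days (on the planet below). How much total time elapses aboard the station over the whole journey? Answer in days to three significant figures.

τ = 772 days

Leg 1: γ = 1.49; τ_1 = 211/1.490 = 141.6 days.
Leg 2: γ = 1.53; τ_2 = 318/1.530 = 207.8 days.
Leg 3: β = 0.296; γ = 1/√(1 − 0.296²) = 1/√0.9124 = 1.047; τ_3 = 160/1.047 = 152.8 days.
Leg 4: γ = 1.42; τ_4 = 383/1.420 = 269.7 days.
Total: 141.6 + 207.8 + 152.8 + 269.7 days.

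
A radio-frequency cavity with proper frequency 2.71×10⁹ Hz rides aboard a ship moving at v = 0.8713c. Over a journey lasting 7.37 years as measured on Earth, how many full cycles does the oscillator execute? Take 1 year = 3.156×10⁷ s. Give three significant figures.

N = 3.09×10¹⁷

γ = 1/√(1 − 0.8713²) = 1/√0.2408 = 2.038
The oscillator's own cycle count is N = f × τ where τ is the proper time on the ship. τ = Δt/γ = 7.37/2.038 = 3.617 years = 1.141×10⁸ s.
N = 2.71×10⁹ × 1.141×10⁸ = 3.093×10¹⁷.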